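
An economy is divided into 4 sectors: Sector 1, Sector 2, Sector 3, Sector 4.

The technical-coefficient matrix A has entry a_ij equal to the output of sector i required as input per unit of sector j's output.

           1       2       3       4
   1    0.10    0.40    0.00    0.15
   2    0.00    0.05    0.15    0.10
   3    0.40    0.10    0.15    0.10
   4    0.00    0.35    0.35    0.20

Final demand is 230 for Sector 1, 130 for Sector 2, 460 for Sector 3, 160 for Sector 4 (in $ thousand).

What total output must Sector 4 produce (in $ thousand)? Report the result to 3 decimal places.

I − A =
  [   0.90    -0.40     0.00    -0.15]
  [   0.00     0.95    -0.15    -0.10]
  [  -0.40    -0.10     0.85    -0.10]
  [   0.00    -0.35    -0.35     0.80]
Compute the cofactors C_ij = (−1)^(i+j)·(3×3 minor ij) of I−A; the adjugate is their transpose:
adj(I−A) = Cᵀ =
  [ 0.562250   0.307875   0.119750   0.158875]
  [ 0.062000   0.559500   0.139500   0.099000]
  [ 0.290000   0.252500   0.652500   0.167500]
  [ 0.154000   0.355250   0.346500   0.689250]
det(I−A) = Σ_j (I−A)_1j·C_1j = (0.90)(0.562250) + (-0.40)(0.062000) + (0.00)(0.290000) + (-0.15)(0.154000) = 0.458125
(I − A)⁻¹ = adj(I−A) / det(I−A) ≈
  [   1.2273     0.6720     0.2614     0.3468]
  [   0.1353     1.2213     0.3045     0.2161]
  [   0.6330     0.5512     1.4243     0.3656]
  [   0.3362     0.7754     0.7563     1.5045]
x = (I − A)⁻¹ d = adj(I−A)·d / det(I−A), with det(I−A) = 0.458125:
  x_1 = (0.562250·230 + 0.307875·130 + 0.119750·460 + 0.158875·160) / 0.458125 = 249.84625 / 0.458125 ≈ 545.367
  x_2 = (0.062000·230 + 0.559500·130 + 0.139500·460 + 0.099000·160) / 0.458125 = 167.005 / 0.458125 ≈ 364.540
  x_3 = (0.290000·230 + 0.252500·130 + 0.652500·460 + 0.167500·160) / 0.458125 = 426.475 / 0.458125 ≈ 930.914
  x_4 = (0.154000·230 + 0.355250·130 + 0.346500·460 + 0.689250·160) / 0.458125 = 351.2725 / 0.458125 ≈ 766.761

x_4 = 766.761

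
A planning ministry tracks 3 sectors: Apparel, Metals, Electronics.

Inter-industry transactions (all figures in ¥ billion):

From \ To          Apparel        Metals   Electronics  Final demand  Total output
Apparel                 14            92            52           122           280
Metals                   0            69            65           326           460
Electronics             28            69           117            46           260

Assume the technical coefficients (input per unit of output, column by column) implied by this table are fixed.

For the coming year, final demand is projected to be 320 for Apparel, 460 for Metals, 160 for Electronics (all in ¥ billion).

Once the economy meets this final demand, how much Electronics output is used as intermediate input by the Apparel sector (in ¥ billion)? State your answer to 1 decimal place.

Technical coefficients a_ij = z_ij / X_j:
  a_11 = 14/280 = 0.05, a_21 = 0/280 = 0.00, a_31 = 28/280 = 0.10
  a_12 = 92/460 = 0.20, a_22 = 69/460 = 0.15, a_32 = 69/460 = 0.15
  a_13 = 52/260 = 0.20, a_23 = 65/260 = 0.25, a_33 = 117/260 = 0.45
I − A =
  [   0.95    -0.20    -0.20]
  [   0.00     0.85    -0.25]
  [  -0.10    -0.15     0.55]
Cofactors of I−A, C_ij = (−1)^(i+j)·(minor ij) (rows/columns in the sector order above):
  C_11 = (0.85)(0.55) − (-0.25)(-0.15) = 0.4300
  C_12 = −[(0.00)(0.55) − (-0.25)(-0.10)] = 0.0250
  C_13 = (0.00)(-0.15) − (0.85)(-0.10) = 0.0850
  C_21 = −[(-0.20)(0.55) − (-0.20)(-0.15)] = 0.1400
  C_22 = (0.95)(0.55) − (-0.20)(-0.10) = 0.5025
  C_23 = −[(0.95)(-0.15) − (-0.20)(-0.10)] = 0.1625
  C_31 = (-0.20)(-0.25) − (-0.20)(0.85) = 0.2200
  C_32 = −[(0.95)(-0.25) − (-0.20)(0.00)] = 0.2375
  C_33 = (0.95)(0.85) − (-0.20)(0.00) = 0.8075
det(I−A) = Σ_j (I−A)_1j·C_1j = (0.95)(0.4300) + (-0.20)(0.0250) + (-0.20)(0.0850) = 0.3865
adj(I−A) = Cᵀ =
  [ 0.4300   0.1400   0.2200]
  [ 0.0250   0.5025   0.2375]
  [ 0.0850   0.1625   0.8075]
(I − A)⁻¹ = adj(I−A) / det(I−A) ≈
  [   1.1125     0.3622     0.5692]
  [   0.0647     1.3001     0.6145]
  [   0.2199     0.4204     2.0893]
First solve x = (I − A)⁻¹ d = adj(I−A)·d / det(I−A); in particular x_1 = (0.4300·320 + 0.1400·460 + 0.2200·160) / 0.3865 = 237.20 / 0.3865 ≈ 613.713.
Intermediate flow from 3 to 1: z_31 = a_31 · x_1 = 0.10 × 237.20 / 0.3865 = 23.72 / 0.3865 ≈ 61.4.

z_31 = 61.4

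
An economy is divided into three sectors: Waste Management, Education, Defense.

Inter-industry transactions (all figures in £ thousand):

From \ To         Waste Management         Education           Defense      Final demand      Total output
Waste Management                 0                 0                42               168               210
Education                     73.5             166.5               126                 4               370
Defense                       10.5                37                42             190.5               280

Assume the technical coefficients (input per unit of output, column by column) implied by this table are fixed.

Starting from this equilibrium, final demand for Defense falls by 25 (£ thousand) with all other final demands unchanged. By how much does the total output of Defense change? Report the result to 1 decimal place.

Technical coefficients a_ij = z_ij / X_j:
  a_WW = 0/210 = 0.00, a_EW = 73.5/210 = 0.35, a_DW = 10.5/210 = 0.05
  a_WE = 0/370 = 0.00, a_EE = 166.5/370 = 0.45, a_DE = 37/370 = 0.10
  a_WD = 42/280 = 0.15, a_ED = 126/280 = 0.45, a_DD = 42/280 = 0.15
I − A =
  [   1.00     0.00    -0.15]
  [  -0.35     0.55    -0.45]
  [  -0.05    -0.10     0.85]
Cofactors of I−A, C_ij = (−1)^(i+j)·(minor ij) (rows/columns in the sector order above):
  C_11 = (0.55)(0.85) − (-0.45)(-0.10) = 0.4225
  C_12 = −[(-0.35)(0.85) − (-0.45)(-0.05)] = 0.3200
  C_13 = (-0.35)(-0.10) − (0.55)(-0.05) = 0.0625
  C_21 = −[(0.00)(0.85) − (-0.15)(-0.10)] = 0.0150
  C_22 = (1.00)(0.85) − (-0.15)(-0.05) = 0.8425
  C_23 = −[(1.00)(-0.10) − (0.00)(-0.05)] = 0.1000
  C_31 = (0.00)(-0.45) − (-0.15)(0.55) = 0.0825
  C_32 = −[(1.00)(-0.45) − (-0.15)(-0.35)] = 0.5025
  C_33 = (1.00)(0.55) − (0.00)(-0.35) = 0.5500
det(I−A) = Σ_j (I−A)_1j·C_1j = (1.00)(0.4225) + (0.00)(0.3200) + (-0.15)(0.0625) = 0.413125
adj(I−A) = Cᵀ =
  [ 0.4225   0.0150   0.0825]
  [ 0.3200   0.8425   0.5025]
  [ 0.0625   0.1000   0.5500]
(I − A)⁻¹ = adj(I−A) / det(I−A) ≈
  [   1.0227     0.0363     0.1997]
  [   0.7746     2.0393     1.2163]
  [   0.1513     0.2421     1.3313]
Δx = (I − A)⁻¹ Δd with Δd having -25 in the Defense component and 0 elsewhere.
So Δx_D = L_DD · (-25), where L_DD = adj(I−A)_DD / det(I−A) = 0.5500 / 0.413125.
Δx_D = 0.5500 × (-25) / 0.413125 = -13.75 / 0.413125 ≈ -33.3.

Δx_D = -33.3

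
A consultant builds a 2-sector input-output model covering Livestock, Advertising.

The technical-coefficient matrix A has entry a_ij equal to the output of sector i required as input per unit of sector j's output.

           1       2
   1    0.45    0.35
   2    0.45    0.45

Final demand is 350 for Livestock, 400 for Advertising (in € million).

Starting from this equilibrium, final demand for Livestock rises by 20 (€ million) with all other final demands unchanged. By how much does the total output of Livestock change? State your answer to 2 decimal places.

I − A =
  [   0.55    -0.35]
  [  -0.45     0.55]
det(I−A) = (0.55)(0.55) − (-0.35)(-0.45) = 0.1450
adj(I−A) = [[0.55, 0.35], [0.45, 0.55]]
(I − A)⁻¹ = adj(I−A) / det(I−A) ≈
  [   3.7931     2.4138]
  [   3.1034     3.7931]
Δx = (I − A)⁻¹ Δd with Δd having +20 in the Livestock component and 0 elsewhere.
So Δx_1 = L_11 · (+20), where L_11 = adj(I−A)_11 / det(I−A) = 0.55 / 0.1450.
Δx_1 = 0.55 × (+20) / 0.1450 = 11.00 / 0.1450 ≈ 75.86.

Δx_1 = 75.86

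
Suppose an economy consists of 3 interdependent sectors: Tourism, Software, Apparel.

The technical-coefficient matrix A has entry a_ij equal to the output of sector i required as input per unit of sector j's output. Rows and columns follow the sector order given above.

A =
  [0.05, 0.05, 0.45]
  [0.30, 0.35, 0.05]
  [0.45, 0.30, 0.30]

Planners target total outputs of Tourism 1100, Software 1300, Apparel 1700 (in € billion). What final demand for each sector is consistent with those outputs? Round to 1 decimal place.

d_T = 215.0, d_S = 430.0, d_A = 305.0

I − A =
  [   0.95    -0.05    -0.45]
  [  -0.30     0.65    -0.05]
  [  -0.45    -0.30     0.70]
d = (I − A) x:
  d_T = (+0.95)·1100 + (-0.05)·1300 + (-0.45)·1700 = 215.0
  d_S = (-0.30)·1100 + (+0.65)·1300 + (-0.05)·1700 = 430.0
  d_A = (-0.45)·1100 + (-0.30)·1300 + (+0.70)·1700 = 305.0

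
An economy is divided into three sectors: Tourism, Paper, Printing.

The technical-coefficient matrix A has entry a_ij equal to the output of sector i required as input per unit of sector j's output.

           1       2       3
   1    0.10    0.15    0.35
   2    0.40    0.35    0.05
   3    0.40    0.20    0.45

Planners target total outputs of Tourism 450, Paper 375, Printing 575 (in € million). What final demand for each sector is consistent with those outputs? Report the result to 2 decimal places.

I − A =
  [   0.90    -0.15    -0.35]
  [  -0.40     0.65    -0.05]
  [  -0.40    -0.20     0.55]
d = (I − A) x:
  d_1 = (+0.90)·450 + (-0.15)·375 + (-0.35)·575 = 147.50
  d_2 = (-0.40)·450 + (+0.65)·375 + (-0.05)·575 = 35.00
  d_3 = (-0.40)·450 + (-0.20)·375 + (+0.55)·575 = 61.25

d_1 = 147.50, d_2 = 35.00, d_3 = 61.25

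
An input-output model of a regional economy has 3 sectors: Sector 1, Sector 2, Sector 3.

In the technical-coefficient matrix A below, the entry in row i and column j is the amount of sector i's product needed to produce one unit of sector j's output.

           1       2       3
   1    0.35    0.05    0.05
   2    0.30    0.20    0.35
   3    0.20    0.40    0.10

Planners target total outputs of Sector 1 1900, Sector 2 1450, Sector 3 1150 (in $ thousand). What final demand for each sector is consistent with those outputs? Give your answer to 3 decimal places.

d_1 = 1105.000, d_2 = 187.500, d_3 = 75.000

I − A =
  [   0.65    -0.05    -0.05]
  [  -0.30     0.80    -0.35]
  [  -0.20    -0.40     0.90]
d = (I − A) x:
  d_1 = (+0.65)·1900 + (-0.05)·1450 + (-0.05)·1150 = 1105.000
  d_2 = (-0.30)·1900 + (+0.80)·1450 + (-0.35)·1150 = 187.500
  d_3 = (-0.20)·1900 + (-0.40)·1450 + (+0.90)·1150 = 75.000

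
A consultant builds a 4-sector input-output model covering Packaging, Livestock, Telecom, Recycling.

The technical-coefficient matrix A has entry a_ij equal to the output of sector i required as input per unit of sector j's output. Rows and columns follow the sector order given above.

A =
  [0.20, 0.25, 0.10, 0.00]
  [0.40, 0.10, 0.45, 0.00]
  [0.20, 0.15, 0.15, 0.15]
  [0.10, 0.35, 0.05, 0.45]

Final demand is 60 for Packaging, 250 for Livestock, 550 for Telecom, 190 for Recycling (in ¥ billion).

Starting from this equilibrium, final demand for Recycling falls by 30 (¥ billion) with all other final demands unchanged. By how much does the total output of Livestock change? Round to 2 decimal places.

I − A =
  [   0.80    -0.25    -0.10     0.00]
  [  -0.40     0.90    -0.45     0.00]
  [  -0.20    -0.15     0.85    -0.15]
  [  -0.10    -0.35    -0.05     0.55]
Compute the cofactors C_ij = (−1)^(i+j)·(3×3 minor ij) of I−A; the adjugate is their transpose:
adj(I−A) = Cᵀ =
  [ 0.353250   0.128500   0.111375   0.030375]
  [ 0.240250   0.355500   0.220000   0.060000]
  [ 0.166500   0.139250   0.341000   0.093000]
  [ 0.232250   0.262250   0.191250   0.426500]
det(I−A) = Σ_j (I−A)_1j·C_1j = (0.80)(0.353250) + (-0.25)(0.240250) + (-0.10)(0.166500) + (0.00)(0.232250) = 0.2058875
(I − A)⁻¹ = adj(I−A) / det(I−A) ≈
  [   1.7157     0.6241     0.5410     0.1475]
  [   1.1669     1.7267     1.0685     0.2914]
  [   0.8087     0.6763     1.6562     0.4517]
  [   1.1280     1.2738     0.9289     2.0715]
Δx = (I − A)⁻¹ Δd with Δd having -30 in the Recycling component and 0 elsewhere.
So Δx_L = L_LR · (-30), where L_LR = adj(I−A)_LR / det(I−A) = 0.060000 / 0.2058875.
Δx_L = 0.060000 × (-30) / 0.2058875 = -1.80 / 0.2058875 ≈ -8.74.

Δx_L = -8.74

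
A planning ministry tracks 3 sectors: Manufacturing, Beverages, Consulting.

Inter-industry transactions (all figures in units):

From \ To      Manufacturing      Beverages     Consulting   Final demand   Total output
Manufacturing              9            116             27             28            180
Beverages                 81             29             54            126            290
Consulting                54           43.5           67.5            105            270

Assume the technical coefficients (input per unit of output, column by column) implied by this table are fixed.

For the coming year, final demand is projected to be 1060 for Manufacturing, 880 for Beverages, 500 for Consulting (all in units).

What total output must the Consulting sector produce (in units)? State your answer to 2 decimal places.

x_3 = 2205.36

Technical coefficients a_ij = z_ij / X_j:
  a_11 = 9/180 = 0.05, a_21 = 81/180 = 0.45, a_31 = 54/180 = 0.30
  a_12 = 116/290 = 0.40, a_22 = 29/290 = 0.10, a_32 = 43.5/290 = 0.15
  a_13 = 27/270 = 0.10, a_23 = 54/270 = 0.20, a_33 = 67.5/270 = 0.25
I − A =
  [   0.95    -0.40    -0.10]
  [  -0.45     0.90    -0.20]
  [  -0.30    -0.15     0.75]
Cofactors of I−A, C_ij = (−1)^(i+j)·(minor ij) (rows/columns in the sector order above):
  C_11 = (0.90)(0.75) − (-0.20)(-0.15) = 0.6450
  C_12 = −[(-0.45)(0.75) − (-0.20)(-0.30)] = 0.3975
  C_13 = (-0.45)(-0.15) − (0.90)(-0.30) = 0.3375
  C_21 = −[(-0.40)(0.75) − (-0.10)(-0.15)] = 0.3150
  C_22 = (0.95)(0.75) − (-0.10)(-0.30) = 0.6825
  C_23 = −[(0.95)(-0.15) − (-0.40)(-0.30)] = 0.2625
  C_31 = (-0.40)(-0.20) − (-0.10)(0.90) = 0.1700
  C_32 = −[(0.95)(-0.20) − (-0.10)(-0.45)] = 0.2350
  C_33 = (0.95)(0.90) − (-0.40)(-0.45) = 0.6750
det(I−A) = Σ_j (I−A)_1j·C_1j = (0.95)(0.6450) + (-0.40)(0.3975) + (-0.10)(0.3375) = 0.4200
adj(I−A) = Cᵀ =
  [ 0.6450   0.3150   0.1700]
  [ 0.3975   0.6825   0.2350]
  [ 0.3375   0.2625   0.6750]
(I − A)⁻¹ = adj(I−A) / det(I−A) ≈
  [   1.5357     0.7500     0.4048]
  [   0.9464     1.6250     0.5595]
  [   0.8036     0.6250     1.6071]
x = (I − A)⁻¹ d = adj(I−A)·d / det(I−A), with det(I−A) = 0.4200:
  x_1 = (0.6450·1060 + 0.3150·880 + 0.1700·500) / 0.4200 = 1045.90 / 0.4200 ≈ 2490.24
  x_2 = (0.3975·1060 + 0.6825·880 + 0.2350·500) / 0.4200 = 1139.45 / 0.4200 ≈ 2712.98
  x_3 = (0.3375·1060 + 0.2625·880 + 0.6750·500) / 0.4200 = 926.25 / 0.4200 ≈ 2205.36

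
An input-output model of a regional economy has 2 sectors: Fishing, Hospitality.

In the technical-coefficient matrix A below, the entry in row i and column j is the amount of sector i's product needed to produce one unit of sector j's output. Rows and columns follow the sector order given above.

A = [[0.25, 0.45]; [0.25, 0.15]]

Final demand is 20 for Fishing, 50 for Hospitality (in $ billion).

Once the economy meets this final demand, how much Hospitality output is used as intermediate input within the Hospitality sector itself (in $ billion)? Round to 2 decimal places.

z_22 = 12.14

I − A =
  [   0.75    -0.45]
  [  -0.25     0.85]
det(I−A) = (0.75)(0.85) − (-0.45)(-0.25) = 0.5250
adj(I−A) = [[0.85, 0.45], [0.25, 0.75]]
(I − A)⁻¹ = adj(I−A) / det(I−A) ≈
  [   1.6190     0.8571]
  [   0.4762     1.4286]
First solve x = (I − A)⁻¹ d = adj(I−A)·d / det(I−A); in particular x_2 = (0.25·20 + 0.75·50) / 0.5250 = 42.50 / 0.5250 ≈ 80.9524.
Intermediate flow from 2 to 2: z_22 = a_22 · x_2 = 0.15 × 42.50 / 0.5250 = 6.375 / 0.5250 ≈ 12.14.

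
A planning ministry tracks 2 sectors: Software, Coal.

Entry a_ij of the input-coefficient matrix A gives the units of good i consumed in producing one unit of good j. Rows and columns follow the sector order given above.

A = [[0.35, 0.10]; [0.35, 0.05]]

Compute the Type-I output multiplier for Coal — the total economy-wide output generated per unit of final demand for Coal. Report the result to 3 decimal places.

m_2 = 1.288

I − A =
  [   0.65    -0.10]
  [  -0.35     0.95]
det(I−A) = (0.65)(0.95) − (-0.10)(-0.35) = 0.5825
adj(I−A) = [[0.95, 0.10], [0.35, 0.65]]
(I − A)⁻¹ = adj(I−A) / det(I−A) ≈
  [   1.6309     0.1717]
  [   0.6009     1.1159]
The output multiplier for sector j is the column-j sum of the Leontief inverse (I − A)⁻¹ = adj(I−A) / det(I−A).
Column 2 of adj(I−A): (0.10, 0.65); det(I−A) = 0.5825.
m_2 = (0.10 + 0.65) / 0.5825 = 0.75 / 0.5825 ≈ 1.288.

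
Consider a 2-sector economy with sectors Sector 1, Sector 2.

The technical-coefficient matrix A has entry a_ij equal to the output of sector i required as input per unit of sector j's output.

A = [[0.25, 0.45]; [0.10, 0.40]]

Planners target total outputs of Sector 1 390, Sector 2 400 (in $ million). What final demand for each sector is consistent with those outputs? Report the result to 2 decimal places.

d_1 = 112.50, d_2 = 201.00

I − A =
  [   0.75    -0.45]
  [  -0.10     0.60]
d = (I − A) x:
  d_1 = (+0.75)·390 + (-0.45)·400 = 112.50
  d_2 = (-0.10)·390 + (+0.60)·400 = 201.00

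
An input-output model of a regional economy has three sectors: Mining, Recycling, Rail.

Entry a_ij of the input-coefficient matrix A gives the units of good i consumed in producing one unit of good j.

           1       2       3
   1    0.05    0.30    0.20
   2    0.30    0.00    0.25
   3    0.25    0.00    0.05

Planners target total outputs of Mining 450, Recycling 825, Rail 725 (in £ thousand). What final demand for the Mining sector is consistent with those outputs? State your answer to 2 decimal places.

I − A =
  [   0.95    -0.30    -0.20]
  [  -0.30     1.00    -0.25]
  [  -0.25     0.00     0.95]
d = (I − A) x:
  d_1 = (+0.95)·450 + (-0.30)·825 + (-0.20)·725 = 35.00
  d_2 = (-0.30)·450 + (+1.00)·825 + (-0.25)·725 = 508.75
  d_3 = (-0.25)·450 + (+0.00)·825 + (+0.95)·725 = 576.25

d_1 = 35.00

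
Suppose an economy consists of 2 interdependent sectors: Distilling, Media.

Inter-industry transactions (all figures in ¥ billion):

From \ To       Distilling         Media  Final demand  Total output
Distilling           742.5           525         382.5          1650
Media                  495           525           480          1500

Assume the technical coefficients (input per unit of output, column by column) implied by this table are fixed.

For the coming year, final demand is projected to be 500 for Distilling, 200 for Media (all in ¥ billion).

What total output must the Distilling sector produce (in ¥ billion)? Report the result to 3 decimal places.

Technical coefficients a_ij = z_ij / X_j:
  a_DD = 742.5/1650 = 0.45, a_MD = 495/1650 = 0.30
  a_DM = 525/1500 = 0.35, a_MM = 525/1500 = 0.35
I − A =
  [   0.55    -0.35]
  [  -0.30     0.65]
det(I−A) = (0.55)(0.65) − (-0.35)(-0.30) = 0.2525
adj(I−A) = [[0.65, 0.35], [0.30, 0.55]]
(I − A)⁻¹ = adj(I−A) / det(I−A) ≈
  [   2.5743     1.3861]
  [   1.1881     2.1782]
x = (I − A)⁻¹ d = adj(I−A)·d / det(I−A), with det(I−A) = 0.2525:
  x_D = (0.65·500 + 0.35·200) / 0.2525 = 395.00 / 0.2525 ≈ 1564.356
  x_M = (0.30·500 + 0.55·200) / 0.2525 = 260.00 / 0.2525 ≈ 1029.703

x_D = 1564.356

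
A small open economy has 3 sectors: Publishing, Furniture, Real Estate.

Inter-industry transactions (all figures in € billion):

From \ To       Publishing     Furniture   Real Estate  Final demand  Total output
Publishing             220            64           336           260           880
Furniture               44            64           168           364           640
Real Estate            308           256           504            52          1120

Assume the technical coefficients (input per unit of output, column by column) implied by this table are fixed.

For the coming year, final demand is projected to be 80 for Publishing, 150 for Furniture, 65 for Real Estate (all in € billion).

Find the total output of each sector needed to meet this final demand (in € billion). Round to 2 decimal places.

Technical coefficients a_ij = z_ij / X_j:
  a_11 = 220/880 = 0.25, a_21 = 44/880 = 0.05, a_31 = 308/880 = 0.35
  a_12 = 64/640 = 0.10, a_22 = 64/640 = 0.10, a_32 = 256/640 = 0.40
  a_13 = 336/1120 = 0.30, a_23 = 168/1120 = 0.15, a_33 = 504/1120 = 0.45
I − A =
  [   0.75    -0.10    -0.30]
  [  -0.05     0.90    -0.15]
  [  -0.35    -0.40     0.55]
Cofactors of I−A, C_ij = (−1)^(i+j)·(minor ij) (rows/columns in the sector order above):
  C_11 = (0.90)(0.55) − (-0.15)(-0.40) = 0.4350
  C_12 = −[(-0.05)(0.55) − (-0.15)(-0.35)] = 0.0800
  C_13 = (-0.05)(-0.40) − (0.90)(-0.35) = 0.3350
  C_21 = −[(-0.10)(0.55) − (-0.30)(-0.40)] = 0.1750
  C_22 = (0.75)(0.55) − (-0.30)(-0.35) = 0.3075
  C_23 = −[(0.75)(-0.40) − (-0.10)(-0.35)] = 0.3350
  C_31 = (-0.10)(-0.15) − (-0.30)(0.90) = 0.2850
  C_32 = −[(0.75)(-0.15) − (-0.30)(-0.05)] = 0.1275
  C_33 = (0.75)(0.90) − (-0.10)(-0.05) = 0.6700
det(I−A) = Σ_j (I−A)_1j·C_1j = (0.75)(0.4350) + (-0.10)(0.0800) + (-0.30)(0.3350) = 0.21775
adj(I−A) = Cᵀ =
  [ 0.4350   0.1750   0.2850]
  [ 0.0800   0.3075   0.1275]
  [ 0.3350   0.3350   0.6700]
(I − A)⁻¹ = adj(I−A) / det(I−A) ≈
  [   1.9977     0.8037     1.3088]
  [   0.3674     1.4122     0.5855]
  [   1.5385     1.5385     3.0769]
x = (I − A)⁻¹ d = adj(I−A)·d / det(I−A), with det(I−A) = 0.21775:
  x_1 = (0.4350·80 + 0.1750·150 + 0.2850·65) / 0.21775 = 79.575 / 0.21775 ≈ 365.44
  x_2 = (0.0800·80 + 0.3075·150 + 0.1275·65) / 0.21775 = 60.8125 / 0.21775 ≈ 279.28
  x_3 = (0.3350·80 + 0.3350·150 + 0.6700·65) / 0.21775 = 120.60 / 0.21775 ≈ 553.85

x_1 = 365.44, x_2 = 279.28, x_3 = 553.85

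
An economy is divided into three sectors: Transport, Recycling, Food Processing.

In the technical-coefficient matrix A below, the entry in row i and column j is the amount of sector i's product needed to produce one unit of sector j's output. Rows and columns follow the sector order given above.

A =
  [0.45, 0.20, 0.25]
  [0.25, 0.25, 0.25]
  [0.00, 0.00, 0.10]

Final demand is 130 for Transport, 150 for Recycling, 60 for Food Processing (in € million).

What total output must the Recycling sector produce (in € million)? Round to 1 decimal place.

I − A =
  [   0.55    -0.20    -0.25]
  [  -0.25     0.75    -0.25]
  [   0.00     0.00     0.90]
Cofactors of I−A, C_ij = (−1)^(i+j)·(minor ij) (rows/columns in the sector order above):
  C_11 = (0.75)(0.90) − (-0.25)(0.00) = 0.6750
  C_12 = −[(-0.25)(0.90) − (-0.25)(0.00)] = 0.2250
  C_13 = (-0.25)(0.00) − (0.75)(0.00) = 0.0000
  C_21 = −[(-0.20)(0.90) − (-0.25)(0.00)] = 0.1800
  C_22 = (0.55)(0.90) − (-0.25)(0.00) = 0.4950
  C_23 = −[(0.55)(0.00) − (-0.20)(0.00)] = 0.0000
  C_31 = (-0.20)(-0.25) − (-0.25)(0.75) = 0.2375
  C_32 = −[(0.55)(-0.25) − (-0.25)(-0.25)] = 0.2000
  C_33 = (0.55)(0.75) − (-0.20)(-0.25) = 0.3625
det(I−A) = Σ_j (I−A)_1j·C_1j = (0.55)(0.6750) + (-0.20)(0.2250) + (-0.25)(0.0000) = 0.32625
adj(I−A) = Cᵀ =
  [ 0.6750   0.1800   0.2375]
  [ 0.2250   0.4950   0.2000]
  [ 0.0000   0.0000   0.3625]
(I − A)⁻¹ = adj(I−A) / det(I−A) ≈
  [   2.0690     0.5517     0.7280]
  [   0.6897     1.5172     0.6130]
  [   0.0000     0.0000     1.1111]
x = (I − A)⁻¹ d = adj(I−A)·d / det(I−A), with det(I−A) = 0.32625:
  x_T = (0.6750·130 + 0.1800·150 + 0.2375·60) / 0.32625 = 129.00 / 0.32625 ≈ 395.4
  x_R = (0.2250·130 + 0.4950·150 + 0.2000·60) / 0.32625 = 115.50 / 0.32625 ≈ 354.0
  x_F = (0.0000·130 + 0.0000·150 + 0.3625·60) / 0.32625 = 21.75 / 0.32625 ≈ 66.7

x_R = 354.0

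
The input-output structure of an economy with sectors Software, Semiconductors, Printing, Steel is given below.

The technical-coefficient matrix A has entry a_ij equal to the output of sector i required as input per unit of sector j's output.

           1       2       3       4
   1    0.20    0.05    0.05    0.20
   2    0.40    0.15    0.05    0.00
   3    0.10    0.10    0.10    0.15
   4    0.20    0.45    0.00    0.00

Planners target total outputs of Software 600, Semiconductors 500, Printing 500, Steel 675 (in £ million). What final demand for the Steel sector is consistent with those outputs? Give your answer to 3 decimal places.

d_4 = 330.000

I − A =
  [   0.80    -0.05    -0.05    -0.20]
  [  -0.40     0.85    -0.05     0.00]
  [  -0.10    -0.10     0.90    -0.15]
  [  -0.20    -0.45     0.00     1.00]
d = (I − A) x:
  d_1 = (+0.80)·600 + (-0.05)·500 + (-0.05)·500 + (-0.20)·675 = 295.000
  d_2 = (-0.40)·600 + (+0.85)·500 + (-0.05)·500 + (+0.00)·675 = 160.000
  d_3 = (-0.10)·600 + (-0.10)·500 + (+0.90)·500 + (-0.15)·675 = 238.750
  d_4 = (-0.20)·600 + (-0.45)·500 + (+0.00)·500 + (+1.00)·675 = 330.000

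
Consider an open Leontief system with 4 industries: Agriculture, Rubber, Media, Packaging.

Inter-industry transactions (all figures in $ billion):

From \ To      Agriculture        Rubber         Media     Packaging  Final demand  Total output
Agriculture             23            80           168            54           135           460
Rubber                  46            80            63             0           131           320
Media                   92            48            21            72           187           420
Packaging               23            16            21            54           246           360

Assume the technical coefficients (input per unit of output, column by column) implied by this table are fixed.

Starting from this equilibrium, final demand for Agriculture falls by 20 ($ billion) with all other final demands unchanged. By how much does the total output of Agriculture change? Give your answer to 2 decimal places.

Technical coefficients a_ij = z_ij / X_j:
  a_AA = 23/460 = 0.05, a_RA = 46/460 = 0.10, a_MA = 92/460 = 0.20, a_PA = 23/460 = 0.05
  a_AR = 80/320 = 0.25, a_RR = 80/320 = 0.25, a_MR = 48/320 = 0.15, a_PR = 16/320 = 0.05
  a_AM = 168/420 = 0.40, a_RM = 63/420 = 0.15, a_MM = 21/420 = 0.05, a_PM = 21/420 = 0.05
  a_AP = 54/360 = 0.15, a_RP = 0/360 = 0.00, a_MP = 72/360 = 0.20, a_PP = 54/360 = 0.15
I − A =
  [   0.95    -0.25    -0.40    -0.15]
  [  -0.10     0.75    -0.15     0.00]
  [  -0.20    -0.15     0.95    -0.20]
  [  -0.05    -0.05    -0.05     0.85]
Compute the cofactors C_ij = (−1)^(i+j)·(3×3 minor ij) of I−A; the adjugate is their transpose:
adj(I−A) = Cᵀ =
  [ 0.577500   0.262625   0.293625   0.171000]
  [ 0.106750   0.677000   0.154750   0.055250]
  [ 0.148750   0.176000   0.578000   0.162250]
  [ 0.049000   0.065625   0.060375   0.558250]
det(I−A) = Σ_j (I−A)_1j·C_1j = (0.95)(0.577500) + (-0.25)(0.106750) + (-0.40)(0.148750) + (-0.15)(0.049000) = 0.4550875
(I − A)⁻¹ = adj(I−A) / det(I−A) ≈
  [   1.2690     0.5771     0.6452     0.3758]
  [   0.2346     1.4876     0.3400     0.1214]
  [   0.3269     0.3867     1.2701     0.3565]
  [   0.1077     0.1442     0.1327     1.2267]
Δx = (I − A)⁻¹ Δd with Δd having -20 in the Agriculture component and 0 elsewhere.
So Δx_A = L_AA · (-20), where L_AA = adj(I−A)_AA / det(I−A) = 0.577500 / 0.4550875.
Δx_A = 0.577500 × (-20) / 0.4550875 = -11.55 / 0.4550875 ≈ -25.38.

Δx_A = -25.38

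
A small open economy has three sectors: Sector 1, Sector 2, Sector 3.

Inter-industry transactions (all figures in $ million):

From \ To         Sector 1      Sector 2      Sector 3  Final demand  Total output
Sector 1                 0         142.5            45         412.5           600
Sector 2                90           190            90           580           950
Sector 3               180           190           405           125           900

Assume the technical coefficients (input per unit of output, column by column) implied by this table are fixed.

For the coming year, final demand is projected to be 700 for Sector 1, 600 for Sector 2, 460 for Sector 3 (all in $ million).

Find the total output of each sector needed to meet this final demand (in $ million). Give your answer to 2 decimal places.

x_1 = 961.95, x_2 = 1152.90, x_3 = 1780.30

Technical coefficients a_ij = z_ij / X_j:
  a_11 = 0/600 = 0.00, a_21 = 90/600 = 0.15, a_31 = 180/600 = 0.30
  a_12 = 142.5/950 = 0.15, a_22 = 190/950 = 0.20, a_32 = 190/950 = 0.20
  a_13 = 45/900 = 0.05, a_23 = 90/900 = 0.10, a_33 = 405/900 = 0.45
I − A =
  [   1.00    -0.15    -0.05]
  [  -0.15     0.80    -0.10]
  [  -0.30    -0.20     0.55]
Cofactors of I−A, C_ij = (−1)^(i+j)·(minor ij) (rows/columns in the sector order above):
  C_11 = (0.80)(0.55) − (-0.10)(-0.20) = 0.4200
  C_12 = −[(-0.15)(0.55) − (-0.10)(-0.30)] = 0.1125
  C_13 = (-0.15)(-0.20) − (0.80)(-0.30) = 0.2700
  C_21 = −[(-0.15)(0.55) − (-0.05)(-0.20)] = 0.0925
  C_22 = (1.00)(0.55) − (-0.05)(-0.30) = 0.5350
  C_23 = −[(1.00)(-0.20) − (-0.15)(-0.30)] = 0.2450
  C_31 = (-0.15)(-0.10) − (-0.05)(0.80) = 0.0550
  C_32 = −[(1.00)(-0.10) − (-0.05)(-0.15)] = 0.1075
  C_33 = (1.00)(0.80) − (-0.15)(-0.15) = 0.7775
det(I−A) = Σ_j (I−A)_1j·C_1j = (1.00)(0.4200) + (-0.15)(0.1125) + (-0.05)(0.2700) = 0.389625
adj(I−A) = Cᵀ =
  [ 0.4200   0.0925   0.0550]
  [ 0.1125   0.5350   0.1075]
  [ 0.2700   0.2450   0.7775]
(I − A)⁻¹ = adj(I−A) / det(I−A) ≈
  [   1.0780     0.2374     0.1412]
  [   0.2887     1.3731     0.2759]
  [   0.6930     0.6288     1.9955]
x = (I − A)⁻¹ d = adj(I−A)·d / det(I−A), with det(I−A) = 0.389625:
  x_1 = (0.4200·700 + 0.0925·600 + 0.0550·460) / 0.389625 = 374.80 / 0.389625 ≈ 961.95
  x_2 = (0.1125·700 + 0.5350·600 + 0.1075·460) / 0.389625 = 449.20 / 0.389625 ≈ 1152.90
  x_3 = (0.2700·700 + 0.2450·600 + 0.7775·460) / 0.389625 = 693.65 / 0.389625 ≈ 1780.30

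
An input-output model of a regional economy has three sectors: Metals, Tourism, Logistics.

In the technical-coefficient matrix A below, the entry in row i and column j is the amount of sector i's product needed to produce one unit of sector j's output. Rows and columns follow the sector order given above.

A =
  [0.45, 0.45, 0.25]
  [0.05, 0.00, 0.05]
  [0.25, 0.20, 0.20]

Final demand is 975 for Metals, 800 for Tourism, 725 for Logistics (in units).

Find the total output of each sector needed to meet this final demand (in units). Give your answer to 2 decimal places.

I − A =
  [   0.55    -0.45    -0.25]
  [  -0.05     1.00    -0.05]
  [  -0.25    -0.20     0.80]
Cofactors of I−A, C_ij = (−1)^(i+j)·(minor ij) (rows/columns in the sector order above):
  C_11 = (1.00)(0.80) − (-0.05)(-0.20) = 0.7900
  C_12 = −[(-0.05)(0.80) − (-0.05)(-0.25)] = 0.0525
  C_13 = (-0.05)(-0.20) − (1.00)(-0.25) = 0.2600
  C_21 = −[(-0.45)(0.80) − (-0.25)(-0.20)] = 0.4100
  C_22 = (0.55)(0.80) − (-0.25)(-0.25) = 0.3775
  C_23 = −[(0.55)(-0.20) − (-0.45)(-0.25)] = 0.2225
  C_31 = (-0.45)(-0.05) − (-0.25)(1.00) = 0.2725
  C_32 = −[(0.55)(-0.05) − (-0.25)(-0.05)] = 0.0400
  C_33 = (0.55)(1.00) − (-0.45)(-0.05) = 0.5275
det(I−A) = Σ_j (I−A)_1j·C_1j = (0.55)(0.7900) + (-0.45)(0.0525) + (-0.25)(0.2600) = 0.345875
adj(I−A) = Cᵀ =
  [ 0.7900   0.4100   0.2725]
  [ 0.0525   0.3775   0.0400]
  [ 0.2600   0.2225   0.5275]
(I − A)⁻¹ = adj(I−A) / det(I−A) ≈
  [   2.2841     1.1854     0.7879]
  [   0.1518     1.0914     0.1156]
  [   0.7517     0.6433     1.5251]
x = (I − A)⁻¹ d = adj(I−A)·d / det(I−A), with det(I−A) = 0.345875:
  x_M = (0.7900·975 + 0.4100·800 + 0.2725·725) / 0.345875 = 1295.8125 / 0.345875 ≈ 3746.48
  x_T = (0.0525·975 + 0.3775·800 + 0.0400·725) / 0.345875 = 382.1875 / 0.345875 ≈ 1104.99
  x_L = (0.2600·975 + 0.2225·800 + 0.5275·725) / 0.345875 = 813.9375 / 0.345875 ≈ 2353.27

x_M = 3746.48, x_T = 1104.99, x_L = 2353.27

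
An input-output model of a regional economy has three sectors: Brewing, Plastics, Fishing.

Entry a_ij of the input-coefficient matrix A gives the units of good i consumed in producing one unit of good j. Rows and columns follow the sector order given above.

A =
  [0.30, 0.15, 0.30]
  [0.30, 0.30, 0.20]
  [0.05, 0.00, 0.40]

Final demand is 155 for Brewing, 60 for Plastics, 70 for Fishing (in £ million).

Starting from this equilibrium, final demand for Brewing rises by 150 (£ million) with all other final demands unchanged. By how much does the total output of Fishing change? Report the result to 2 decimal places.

Δx_3 = 20.59

I − A =
  [   0.70    -0.15    -0.30]
  [  -0.30     0.70    -0.20]
  [  -0.05     0.00     0.60]
Cofactors of I−A, C_ij = (−1)^(i+j)·(minor ij) (rows/columns in the sector order above):
  C_11 = (0.70)(0.60) − (-0.20)(0.00) = 0.4200
  C_12 = −[(-0.30)(0.60) − (-0.20)(-0.05)] = 0.1900
  C_13 = (-0.30)(0.00) − (0.70)(-0.05) = 0.0350
  C_21 = −[(-0.15)(0.60) − (-0.30)(0.00)] = 0.0900
  C_22 = (0.70)(0.60) − (-0.30)(-0.05) = 0.4050
  C_23 = −[(0.70)(0.00) − (-0.15)(-0.05)] = 0.0075
  C_31 = (-0.15)(-0.20) − (-0.30)(0.70) = 0.2400
  C_32 = −[(0.70)(-0.20) − (-0.30)(-0.30)] = 0.2300
  C_33 = (0.70)(0.70) − (-0.15)(-0.30) = 0.4450
det(I−A) = Σ_j (I−A)_1j·C_1j = (0.70)(0.4200) + (-0.15)(0.1900) + (-0.30)(0.0350) = 0.2550
adj(I−A) = Cᵀ =
  [ 0.4200   0.0900   0.2400]
  [ 0.1900   0.4050   0.2300]
  [ 0.0350   0.0075   0.4450]
(I − A)⁻¹ = adj(I−A) / det(I−A) ≈
  [   1.6471     0.3529     0.9412]
  [   0.7451     1.5882     0.9020]
  [   0.1373     0.0294     1.7451]
Δx = (I − A)⁻¹ Δd with Δd having +150 in the Brewing component and 0 elsewhere.
So Δx_3 = L_31 · (+150), where L_31 = adj(I−A)_31 / det(I−A) = 0.0350 / 0.2550.
Δx_3 = 0.0350 × (+150) / 0.2550 = 5.25 / 0.2550 ≈ 20.59.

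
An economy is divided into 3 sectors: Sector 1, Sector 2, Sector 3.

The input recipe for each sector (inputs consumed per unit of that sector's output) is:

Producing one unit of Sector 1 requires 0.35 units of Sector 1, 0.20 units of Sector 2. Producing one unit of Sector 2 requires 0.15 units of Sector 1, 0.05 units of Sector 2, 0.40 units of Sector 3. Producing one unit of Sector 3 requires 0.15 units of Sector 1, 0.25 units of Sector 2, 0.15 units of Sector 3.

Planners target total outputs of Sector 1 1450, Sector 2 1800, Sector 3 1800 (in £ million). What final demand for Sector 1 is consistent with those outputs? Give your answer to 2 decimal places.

d_1 = 402.50

I − A =
  [   0.65    -0.15    -0.15]
  [  -0.20     0.95    -0.25]
  [   0.00    -0.40     0.85]
d = (I − A) x:
  d_1 = (+0.65)·1450 + (-0.15)·1800 + (-0.15)·1800 = 402.50
  d_2 = (-0.20)·1450 + (+0.95)·1800 + (-0.25)·1800 = 970.00
  d_3 = (+0.00)·1450 + (-0.40)·1800 + (+0.85)·1800 = 810.00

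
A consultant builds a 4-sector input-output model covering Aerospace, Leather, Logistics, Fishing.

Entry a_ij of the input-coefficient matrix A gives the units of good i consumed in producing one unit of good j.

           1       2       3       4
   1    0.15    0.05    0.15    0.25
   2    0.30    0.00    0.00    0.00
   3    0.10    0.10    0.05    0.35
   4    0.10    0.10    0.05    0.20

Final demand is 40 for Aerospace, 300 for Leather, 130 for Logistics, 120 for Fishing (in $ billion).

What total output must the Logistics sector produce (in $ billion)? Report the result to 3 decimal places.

x_3 = 280.703

I − A =
  [   0.85    -0.05    -0.15    -0.25]
  [  -0.30     1.00     0.00     0.00]
  [  -0.10    -0.10     0.95    -0.35]
  [  -0.10    -0.10    -0.05     0.80]
Compute the cofactors C_ij = (−1)^(i+j)·(3×3 minor ij) of I−A; the adjugate is their transpose:
adj(I−A) = Cᵀ =
  [ 0.742500   0.079375   0.132500   0.290000]
  [ 0.222750   0.588875   0.039750   0.087000]
  [ 0.149500   0.103500   0.635500   0.324750]
  [ 0.130000   0.090000   0.061250   0.773750]
det(I−A) = Σ_j (I−A)_1j·C_1j = (0.85)(0.742500) + (-0.05)(0.222750) + (-0.15)(0.149500) + (-0.25)(0.130000) = 0.5650625
(I − A)⁻¹ = adj(I−A) / det(I−A) ≈
  [   1.3140     0.1405     0.2345     0.5132]
  [   0.3942     1.0421     0.0703     0.1540]
  [   0.2646     0.1832     1.1247     0.5747]
  [   0.2301     0.1593     0.1084     1.3693]
x = (I − A)⁻¹ d = adj(I−A)·d / det(I−A), with det(I−A) = 0.5650625:
  x_1 = (0.742500·40 + 0.079375·300 + 0.132500·130 + 0.290000·120) / 0.5650625 = 105.5375 / 0.5650625 ≈ 186.771
  x_2 = (0.222750·40 + 0.588875·300 + 0.039750·130 + 0.087000·120) / 0.5650625 = 201.18 / 0.5650625 ≈ 356.031
  x_3 = (0.149500·40 + 0.103500·300 + 0.635500·130 + 0.324750·120) / 0.5650625 = 158.615 / 0.5650625 ≈ 280.703
  x_4 = (0.130000·40 + 0.090000·300 + 0.061250·130 + 0.773750·120) / 0.5650625 = 133.0125 / 0.5650625 ≈ 235.394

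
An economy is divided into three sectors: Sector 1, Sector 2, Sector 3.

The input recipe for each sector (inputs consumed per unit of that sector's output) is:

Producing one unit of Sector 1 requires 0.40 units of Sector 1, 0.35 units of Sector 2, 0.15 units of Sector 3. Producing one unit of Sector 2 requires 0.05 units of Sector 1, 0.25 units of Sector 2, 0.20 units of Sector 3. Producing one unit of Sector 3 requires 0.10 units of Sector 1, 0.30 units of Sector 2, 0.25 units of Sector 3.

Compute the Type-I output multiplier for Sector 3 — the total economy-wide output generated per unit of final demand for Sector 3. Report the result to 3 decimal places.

m_3 = 2.753

I − A =
  [   0.60    -0.05    -0.10]
  [  -0.35     0.75    -0.30]
  [  -0.15    -0.20     0.75]
Cofactors of I−A, C_ij = (−1)^(i+j)·(minor ij) (rows/columns in the sector order above):
  C_11 = (0.75)(0.75) − (-0.30)(-0.20) = 0.5025
  C_12 = −[(-0.35)(0.75) − (-0.30)(-0.15)] = 0.3075
  C_13 = (-0.35)(-0.20) − (0.75)(-0.15) = 0.1825
  C_21 = −[(-0.05)(0.75) − (-0.10)(-0.20)] = 0.0575
  C_22 = (0.60)(0.75) − (-0.10)(-0.15) = 0.4350
  C_23 = −[(0.60)(-0.20) − (-0.05)(-0.15)] = 0.1275
  C_31 = (-0.05)(-0.30) − (-0.10)(0.75) = 0.0900
  C_32 = −[(0.60)(-0.30) − (-0.10)(-0.35)] = 0.2150
  C_33 = (0.60)(0.75) − (-0.05)(-0.35) = 0.4325
det(I−A) = Σ_j (I−A)_1j·C_1j = (0.60)(0.5025) + (-0.05)(0.3075) + (-0.10)(0.1825) = 0.267875
adj(I−A) = Cᵀ =
  [ 0.5025   0.0575   0.0900]
  [ 0.3075   0.4350   0.2150]
  [ 0.1825   0.1275   0.4325]
(I − A)⁻¹ = adj(I−A) / det(I−A) ≈
  [   1.8759     0.2147     0.3360]
  [   1.1479     1.6239     0.8026]
  [   0.6813     0.4760     1.6146]
The output multiplier for sector j is the column-j sum of the Leontief inverse (I − A)⁻¹ = adj(I−A) / det(I−A).
Column 3 of adj(I−A): (0.0900, 0.2150, 0.4325); det(I−A) = 0.267875.
m_3 = (0.0900 + 0.2150 + 0.4325) / 0.267875 = 0.7375 / 0.267875 ≈ 2.753.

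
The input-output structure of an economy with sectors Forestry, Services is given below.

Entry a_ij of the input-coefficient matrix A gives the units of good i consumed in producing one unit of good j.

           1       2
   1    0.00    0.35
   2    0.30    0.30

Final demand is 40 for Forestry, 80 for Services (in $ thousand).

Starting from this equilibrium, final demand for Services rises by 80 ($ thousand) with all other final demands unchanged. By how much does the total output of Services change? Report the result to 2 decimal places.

Δx_2 = 134.45

I − A =
  [   1.00    -0.35]
  [  -0.30     0.70]
det(I−A) = (1.00)(0.70) − (-0.35)(-0.30) = 0.5950
adj(I−A) = [[0.70, 0.35], [0.30, 1.00]]
(I − A)⁻¹ = adj(I−A) / det(I−A) ≈
  [   1.1765     0.5882]
  [   0.5042     1.6807]
Δx = (I − A)⁻¹ Δd with Δd having +80 in the Services component and 0 elsewhere.
So Δx_2 = L_22 · (+80), where L_22 = adj(I−A)_22 / det(I−A) = 1.00 / 0.5950.
Δx_2 = 1.00 × (+80) / 0.5950 = 80.00 / 0.5950 ≈ 134.45.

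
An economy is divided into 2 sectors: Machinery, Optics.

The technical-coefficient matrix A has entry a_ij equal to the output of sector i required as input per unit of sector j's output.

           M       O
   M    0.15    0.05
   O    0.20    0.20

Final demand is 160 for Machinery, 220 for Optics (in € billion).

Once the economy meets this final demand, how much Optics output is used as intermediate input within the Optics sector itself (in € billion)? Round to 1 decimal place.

z_OO = 65.4

I − A =
  [   0.85    -0.05]
  [  -0.20     0.80]
det(I−A) = (0.85)(0.80) − (-0.05)(-0.20) = 0.6700
adj(I−A) = [[0.80, 0.05], [0.20, 0.85]]
(I − A)⁻¹ = adj(I−A) / det(I−A) ≈
  [   1.1940     0.0746]
  [   0.2985     1.2687]
First solve x = (I − A)⁻¹ d = adj(I−A)·d / det(I−A); in particular x_O = (0.20·160 + 0.85·220) / 0.6700 = 219.00 / 0.6700 ≈ 326.866.
Intermediate flow from O to O: z_OO = a_OO · x_O = 0.20 × 219.00 / 0.6700 = 43.80 / 0.6700 ≈ 65.4.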